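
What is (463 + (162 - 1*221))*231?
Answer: 93324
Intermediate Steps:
(463 + (162 - 1*221))*231 = (463 + (162 - 221))*231 = (463 - 59)*231 = 404*231 = 93324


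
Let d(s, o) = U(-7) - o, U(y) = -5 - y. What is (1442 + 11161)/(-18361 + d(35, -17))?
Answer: -4201/6114 ≈ -0.68711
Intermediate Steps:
d(s, o) = 2 - o (d(s, o) = (-5 - 1*(-7)) - o = (-5 + 7) - o = 2 - o)
(1442 + 11161)/(-18361 + d(35, -17)) = (1442 + 11161)/(-18361 + (2 - 1*(-17))) = 12603/(-18361 + (2 + 17)) = 12603/(-18361 + 19) = 12603/(-18342) = 12603*(-1/18342) = -4201/6114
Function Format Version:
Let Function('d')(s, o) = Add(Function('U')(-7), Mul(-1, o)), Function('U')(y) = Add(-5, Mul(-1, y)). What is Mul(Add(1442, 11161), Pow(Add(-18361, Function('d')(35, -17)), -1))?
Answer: Rational(-4201, 6114) ≈ -0.68711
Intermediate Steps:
Function('d')(s, o) = Add(2, Mul(-1, o)) (Function('d')(s, o) = Add(Add(-5, Mul(-1, -7)), Mul(-1, o)) = Add(Add(-5, 7), Mul(-1, o)) = Add(2, Mul(-1, o)))
Mul(Add(1442, 11161), Pow(Add(-18361, Function('d')(35, -17)), -1)) = Mul(Add(1442, 11161), Pow(Add(-18361, Add(2, Mul(-1, -17))), -1)) = Mul(12603, Pow(Add(-18361, Add(2, 17)), -1)) = Mul(12603, Pow(Add(-18361, 19), -1)) = Mul(12603, Pow(-18342, -1)) = Mul(12603, Rational(-1, 18342)) = Rational(-4201, 6114)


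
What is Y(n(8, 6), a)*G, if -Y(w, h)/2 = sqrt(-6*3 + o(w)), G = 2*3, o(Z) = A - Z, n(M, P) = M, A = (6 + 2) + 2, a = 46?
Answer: -48*I ≈ -48.0*I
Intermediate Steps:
A = 10 (A = 8 + 2 = 10)
o(Z) = 10 - Z
G = 6
Y(w, h) = -2*sqrt(-8 - w) (Y(w, h) = -2*sqrt(-6*3 + (10 - w)) = -2*sqrt(-18 + (10 - w)) = -2*sqrt(-8 - w))
Y(n(8, 6), a)*G = -2*sqrt(-8 - 1*8)*6 = -2*sqrt(-8 - 8)*6 = -8*I*6 = -48*I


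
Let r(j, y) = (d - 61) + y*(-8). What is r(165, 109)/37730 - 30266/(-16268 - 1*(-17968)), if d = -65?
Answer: -57181639/3207050 ≈ -17.830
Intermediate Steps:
r(j, y) = -126 - 8*y (r(j, y) = (-65 - 61) + y*(-8) = -126 - 8*y)
r(165, 109)/37730 - 30266/(-16268 - 1*(-17968)) = (-126 - 8*109)/37730 - 30266/(-16268 - 1*(-17968)) = (-126 - 872)*(1/37730) - 30266/(-16268 + 17968) = -998*1/37730 - 30266/1700 = -499/18865 - 30266*1/1700 = -499/18865 - 15133/850 = -57181639/3207050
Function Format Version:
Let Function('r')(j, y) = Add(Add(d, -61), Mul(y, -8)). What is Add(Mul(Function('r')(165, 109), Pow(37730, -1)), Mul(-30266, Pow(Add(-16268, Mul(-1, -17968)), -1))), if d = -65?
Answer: Rational(-57181639, 3207050) ≈ -17.830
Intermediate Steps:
Function('r')(j, y) = Add(-126, Mul(-8, y)) (Function('r')(j, y) = Add(Add(-65, -61), Mul(y, -8)) = Add(-126, Mul(-8, y)))
Add(Mul(Function('r')(165, 109), Pow(37730, -1)), Mul(-30266, Pow(Add(-16268, Mul(-1, -17968)), -1))) = Add(Mul(Add(-126, Mul(-8, 109)), Pow(37730, -1)), Mul(-30266, Pow(Add(-16268, Mul(-1, -17968)), -1))) = Add(Mul(Add(-126, -872), Rational(1, 37730)), Mul(-30266, Pow(Add(-16268, 17968), -1))) = Add(Mul(-998, Rational(1, 37730)), Mul(-30266, Pow(1700, -1))) = Add(Rational(-499, 18865), Mul(-30266, Rational(1, 1700))) = Add(Rational(-499, 18865), Rational(-15133, 850)) = Rational(-57181639, 3207050)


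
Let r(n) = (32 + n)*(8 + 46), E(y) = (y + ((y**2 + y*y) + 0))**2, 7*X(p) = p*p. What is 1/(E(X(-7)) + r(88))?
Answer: 1/17505 ≈ 5.7127e-5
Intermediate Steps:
X(p) = p**2/7 (X(p) = (p*p)/7 = p**2/7)
E(y) = (y + 2*y**2)**2 (E(y) = (y + ((y**2 + y**2) + 0))**2 = (y + (2*y**2 + 0))**2 = (y + 2*y**2)**2)
r(n) = 1728 + 54*n (r(n) = (32 + n)*54 = 1728 + 54*n)
1/(E(X(-7)) + r(88)) = 1/(((1/7)*(-7)**2)**2*(1 + 2*((1/7)*(-7)**2))**2 + (1728 + 54*88)) = 1/(((1/7)*49)**2*(1 + 2*((1/7)*49))**2 + (1728 + 4752)) = 1/(7**2*(1 + 2*7)**2 + 6480) = 1/(49*(1 + 14)**2 + 6480) = 1/(49*15**2 + 6480) = 1/(49*225 + 6480) = 1/(11025 + 6480) = 1/17505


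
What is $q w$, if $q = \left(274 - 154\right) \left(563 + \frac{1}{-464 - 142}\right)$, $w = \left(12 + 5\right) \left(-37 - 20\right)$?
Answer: $- \frac{6612010260}{101} \approx -6.5465 \cdot 10^{7}$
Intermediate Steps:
$w = -969$ ($w = 17 \left(-57\right) = -969$)
$q = \frac{6823540}{101}$ ($q = 120 \left(563 + \frac{1}{-606}\right) = 120 \left(563 - \frac{1}{606}\right) = 120 \cdot \frac{341177}{606} = \frac{6823540}{101} \approx 67560.0$)
$q w = \frac{6823540}{101} \left(-969\right) = - \frac{6612010260}{101}$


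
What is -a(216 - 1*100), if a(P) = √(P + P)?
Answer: -2*√58 ≈ -15.232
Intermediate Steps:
a(P) = √2*√P (a(P) = √(2*P) = √2*√P)
-a(216 - 1*100) = -√2*√(216 - 1*100) = -√2*√(216 - 100) = -√2*√116 = -√2*2*√29 = -2*√58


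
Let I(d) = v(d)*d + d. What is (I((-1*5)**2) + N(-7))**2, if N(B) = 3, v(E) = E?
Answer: 426409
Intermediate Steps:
I(d) = d + d**2 (I(d) = d*d + d = d**2 + d = d + d**2)
(I((-1*5)**2) + N(-7))**2 = ((-1*5)**2*(1 + (-1*5)**2) + 3)**2 = ((-5)**2*(1 + (-5)**2) + 3)**2 = (25*(1 + 25) + 3)**2 = (25*26 + 3)**2 = (650 + 3)**2 = 653**2 = 426409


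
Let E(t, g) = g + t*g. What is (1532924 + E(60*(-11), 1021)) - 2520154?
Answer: -1660069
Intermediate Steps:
E(t, g) = g + g*t
(1532924 + E(60*(-11), 1021)) - 2520154 = (1532924 + 1021*(1 + 60*(-11))) - 2520154 = (1532924 + 1021*(1 - 660)) - 2520154 = (1532924 + 1021*(-659)) - 2520154 = (1532924 - 672839) - 2520154 = 860085 - 2520154 = -1660069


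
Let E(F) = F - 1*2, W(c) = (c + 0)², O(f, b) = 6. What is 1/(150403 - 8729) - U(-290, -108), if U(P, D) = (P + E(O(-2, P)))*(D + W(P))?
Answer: 3403252025889/141674 ≈ 2.4022e+7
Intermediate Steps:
W(c) = c²
E(F) = -2 + F (E(F) = F - 2 = -2 + F)
U(P, D) = (4 + P)*(D + P²) (U(P, D) = (P + (-2 + 6))*(D + P²) = (P + 4)*(D + P²) = (4 + P)*(D + P²))
1/(150403 - 8729) - U(-290, -108) = 1/(150403 - 8729) - ((-290)³ + 4*(-108) + 4*(-290)² - 108*(-290)) = 1/141674 - (-24389000 - 432 + 4*84100 + 31320) = 1/141674 - (-24389000 - 432 + 336400 + 31320) = 1/141674 - 1*(-24021712) = 1/141674 + 24021712 = 3403252025889/141674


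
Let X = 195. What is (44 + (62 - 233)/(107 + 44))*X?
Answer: 1262235/151 ≈ 8359.2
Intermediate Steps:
(44 + (62 - 233)/(107 + 44))*X = (44 + (62 - 233)/(107 + 44))*195 = (44 - 171/151)*195 = (6473/151)*195 = 1262235/151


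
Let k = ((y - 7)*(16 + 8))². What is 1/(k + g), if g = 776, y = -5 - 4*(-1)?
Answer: 1/37640 ≈ 2.6567e-5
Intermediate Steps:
y = -1 (y = -5 - 1*(-4) = -5 + 4 = -1)
k = 36864 (k = ((-1 - 7)*(16 + 8))² = (-8*24)² = (-192)² = 36864)
1/(k + g) = 1/(36864 + 776) = 1/37640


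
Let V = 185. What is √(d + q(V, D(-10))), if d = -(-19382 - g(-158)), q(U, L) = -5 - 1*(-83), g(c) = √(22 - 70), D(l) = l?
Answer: 2*√(4865 + I*√3) ≈ 139.5 + 0.024832*I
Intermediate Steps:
g(c) = 4*I*√3 (g(c) = √(-48) = 4*I*√3)
q(U, L) = 78 (q(U, L) = -5 + 83 = 78)
d = 19382 + 4*I*√3 (d = -(-19382 - 4*I*√3) = 19382 + 4*I*√3 ≈ 19382.0 + 6.9282*I)
√(d + q(V, D(-10))) = √((19382 + 4*I*√3) + 78) = √(19460 + 4*I*√3)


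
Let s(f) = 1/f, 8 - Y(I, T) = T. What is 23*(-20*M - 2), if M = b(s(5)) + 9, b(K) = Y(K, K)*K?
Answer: -24518/5 ≈ -4903.6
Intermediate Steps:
Y(I, T) = 8 - T
s(f) = 1/f
b(K) = K*(8 - K) (b(K) = (8 - K)*K = K*(8 - K))
M = 264/25 (M = (8 - 1/5)/5 + 9 = (8 - 1*⅕)/5 + 9 = (8 - ⅕)/5 + 9 = (⅕)*(39/5) + 9 = 39/25 + 9 = 264/25 ≈ 10.560)
23*(-20*M - 2) = 23*(-20*264/25 - 2) = 23*(-1056/5 - 2) = 23*(-1066/5) = -24518/5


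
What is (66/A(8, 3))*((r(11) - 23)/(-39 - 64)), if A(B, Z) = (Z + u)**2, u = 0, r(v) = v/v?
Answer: 484/309 ≈ 1.5663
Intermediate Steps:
r(v) = 1
A(B, Z) = Z**2 (A(B, Z) = (Z + 0)**2 = Z**2)
(66/A(8, 3))*((r(11) - 23)/(-39 - 64)) = (66/3**2)*((1 - 23)/(-39 - 64)) = (66/9)*(-22/(-103)) = ((1/9)*66)*(-22*(-1/103)) = (22/3)*(22/103) = 484/309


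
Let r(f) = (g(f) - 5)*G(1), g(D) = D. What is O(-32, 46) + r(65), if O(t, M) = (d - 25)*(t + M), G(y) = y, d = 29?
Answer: 116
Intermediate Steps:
r(f) = -5 + f (r(f) = (f - 5)*1 = (-5 + f)*1 = -5 + f)
O(t, M) = 4*M + 4*t (O(t, M) = (29 - 25)*(t + M) = 4*(M + t) = 4*M + 4*t)
O(-32, 46) + r(65) = (4*46 + 4*(-32)) + (-5 + 65) = (184 - 128) + 60 = 56 + 60 = 116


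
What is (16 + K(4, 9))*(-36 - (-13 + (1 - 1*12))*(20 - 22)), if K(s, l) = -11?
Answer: -420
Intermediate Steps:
(16 + K(4, 9))*(-36 - (-13 + (1 - 1*12))*(20 - 22)) = (16 - 11)*(-36 - (-13 + (1 - 1*12))*(20 - 22)) = 5*(-36 - (-13 + (1 - 12))*(-2)) = 5*(-36 - (-13 - 11)*(-2)) = 5*(-36 - (-24)*(-2)) = 5*(-36 - 1*48) = 5*(-36 - 48) = 5*(-84) = -420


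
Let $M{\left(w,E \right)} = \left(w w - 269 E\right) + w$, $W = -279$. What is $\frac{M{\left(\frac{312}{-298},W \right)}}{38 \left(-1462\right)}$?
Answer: $- \frac{1666208343}{1233398756} \approx -1.3509$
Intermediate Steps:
$M{\left(w,E \right)} = w + w^{2} - 269 E$ ($M{\left(w,E \right)} = \left(w^{2} - 269 E\right) + w = w + w^{2} - 269 E$)
$\frac{M{\left(\frac{312}{-298},W \right)}}{38 \left(-1462\right)} = \frac{\frac{312}{-298} + \left(\frac{312}{-298}\right)^{2} - -75051}{38 \left(-1462\right)} = \frac{312 \left(- \frac{1}{298}\right) + \left(312 \left(- \frac{1}{298}\right)\right)^{2} + 75051}{-55556} = \left(- \frac{156}{149} + \left(- \frac{156}{149}\right)^{2} + 75051\right) \left(- \frac{1}{55556}\right) = \left(- \frac{156}{149} + \frac{24336}{22201} + 75051\right) \left(- \frac{1}{55556}\right) = \frac{1666208343}{22201} \left(- \frac{1}{55556}\right) = - \frac{1666208343}{1233398756}$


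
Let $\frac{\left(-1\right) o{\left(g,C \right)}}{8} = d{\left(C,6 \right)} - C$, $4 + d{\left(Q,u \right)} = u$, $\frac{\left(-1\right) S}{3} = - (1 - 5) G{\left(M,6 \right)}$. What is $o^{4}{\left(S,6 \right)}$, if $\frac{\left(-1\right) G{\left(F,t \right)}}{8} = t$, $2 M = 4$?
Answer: $1048576$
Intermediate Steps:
$M = 2$ ($M = \frac{1}{2} \cdot 4 = 2$)
$G{\left(F,t \right)} = - 8 t$
$S = 576$ ($S = - 3 - (1 - 5) \left(\left(-8\right) 6\right) = - 3 \left(-1\right) \left(-4\right) \left(-48\right) = - 3 \cdot 4 \left(-48\right) = \left(-3\right) \left(-192\right) = 576$)
$d{\left(Q,u \right)} = -4 + u$
$o{\left(g,C \right)} = -16 + 8 C$ ($o{\left(g,C \right)} = - 8 \left(\left(-4 + 6\right) - C\right) = - 8 \left(2 - C\right) = -16 + 8 C$)
$o^{4}{\left(S,6 \right)} = \left(-16 + 8 \cdot 6\right)^{4} = \left(-16 + 48\right)^{4} = 32^{4} = 1048576$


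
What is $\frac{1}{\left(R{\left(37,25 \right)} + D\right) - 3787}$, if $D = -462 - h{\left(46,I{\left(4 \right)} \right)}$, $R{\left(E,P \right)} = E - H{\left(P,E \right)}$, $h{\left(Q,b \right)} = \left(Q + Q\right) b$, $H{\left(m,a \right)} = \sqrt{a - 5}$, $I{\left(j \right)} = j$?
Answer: $- \frac{1145}{5244092} + \frac{\sqrt{2}}{5244092} \approx -0.00021807$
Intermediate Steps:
$H{\left(m,a \right)} = \sqrt{-5 + a}$
$h{\left(Q,b \right)} = 2 Q b$
$R{\left(E,P \right)} = E - \sqrt{-5 + E}$
$D = -830$ ($D = -462 - 2 \cdot 46 \cdot 4 = -462 - 368 = -830$)
$\frac{1}{\left(R{\left(37,25 \right)} + D\right) - 3787} = \frac{1}{\left(\left(37 - \sqrt{-5 + 37}\right) - 830\right) - 3787} = \frac{1}{\left(\left(37 - \sqrt{32}\right) - 830\right) - 3787} = \frac{1}{\left(\left(37 - 4 \sqrt{2}\right) - 830\right) - 3787} = \frac{1}{\left(-793 - 4 \sqrt{2}\right) - 3787} = \frac{1}{-4580 - 4 \sqrt{2}}$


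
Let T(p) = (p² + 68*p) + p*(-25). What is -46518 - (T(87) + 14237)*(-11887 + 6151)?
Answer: 146491074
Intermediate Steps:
T(p) = p² + 43*p (T(p) = (p² + 68*p) - 25*p = p² + 43*p)
-46518 - (T(87) + 14237)*(-11887 + 6151) = -46518 - (87*(43 + 87) + 14237)*(-11887 + 6151) = -46518 - (87*130 + 14237)*(-5736) = -46518 - (11310 + 14237)*(-5736) = -46518 - 25547*(-5736) = -46518 - 1*(-146537592) = -46518 + 146537592 = 146491074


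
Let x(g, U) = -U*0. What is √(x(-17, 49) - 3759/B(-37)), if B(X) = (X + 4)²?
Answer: I*√3759/33 ≈ 1.8579*I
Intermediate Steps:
B(X) = (4 + X)²
x(g, U) = 0
√(x(-17, 49) - 3759/B(-37)) = √(0 - 3759/(4 - 37)²) = √(0 - 3759/((-33)²)) = √(0 - 3759/1089) = √(0 - 3759*1/1089) = √(0 - 1253/363) = √(-1253/363) = I*√3759/33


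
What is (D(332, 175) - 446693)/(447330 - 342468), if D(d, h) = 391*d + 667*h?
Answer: -100078/52431 ≈ -1.9088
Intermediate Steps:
(D(332, 175) - 446693)/(447330 - 342468) = ((391*332 + 667*175) - 446693)/(447330 - 342468) = ((129812 + 116725) - 446693)/104862 = (246537 - 446693)*(1/104862) = -200156*1/104862 = -100078/52431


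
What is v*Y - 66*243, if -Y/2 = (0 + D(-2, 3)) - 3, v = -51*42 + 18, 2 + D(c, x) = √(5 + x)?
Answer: -37278 + 8496*√2 ≈ -25263.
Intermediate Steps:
D(c, x) = -2 + √(5 + x)
v = -2124 (v = -2142 + 18 = -2124)
Y = 10 - 4*√2 (Y = -2*((0 + (-2 + √(5 + 3))) - 3) = -2*((0 + (-2 + √8)) - 3) = -2*((0 + (-2 + 2*√2)) - 3) = -2*((-2 + 2*√2) - 3) = -2*(-5 + 2*√2) = 10 - 4*√2 ≈ 4.3431)
v*Y - 66*243 = -2124*(10 - 4*√2) - 66*243 = (-21240 + 8496*√2) - 1*16038 = (-21240 + 8496*√2) - 16038 = -37278 + 8496*√2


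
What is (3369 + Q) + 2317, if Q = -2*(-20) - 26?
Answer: 5700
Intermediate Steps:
Q = 14 (Q = 40 - 26 = 14)
(3369 + Q) + 2317 = (3369 + 14) + 2317 = 3383 + 2317 = 5700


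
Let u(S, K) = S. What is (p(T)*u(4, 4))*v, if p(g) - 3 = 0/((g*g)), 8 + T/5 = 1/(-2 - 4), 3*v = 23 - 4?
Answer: 76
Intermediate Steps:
v = 19/3 (v = (23 - 4)/3 = (⅓)*19 = 19/3 ≈ 6.3333)
T = -245/6 (T = -40 + 5/(-2 - 4) = -40 + 5/(-6) = -40 + 5*(-⅙) = -40 - ⅚ = -245/6 ≈ -40.833)
p(g) = 3 (p(g) = 3 + 0/((g*g)) = 3 + 0/(g²) = 3 + 0/g² = 3 + 0 = 3)
(p(T)*u(4, 4))*v = (3*4)*(19/3) = 12*(19/3) = 76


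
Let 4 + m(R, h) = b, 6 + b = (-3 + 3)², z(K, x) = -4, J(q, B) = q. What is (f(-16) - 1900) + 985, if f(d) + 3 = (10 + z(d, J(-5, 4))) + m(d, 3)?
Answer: -922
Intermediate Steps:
b = -6 (b = -6 + (-3 + 3)² = -6 + 0² = -6 + 0 = -6)
m(R, h) = -10 (m(R, h) = -4 - 6 = -10)
f(d) = -7 (f(d) = -3 + ((10 - 4) - 10) = -3 + (6 - 10) = -3 - 4 = -7)
(f(-16) - 1900) + 985 = (-7 - 1900) + 985 = -1907 + 985 = -922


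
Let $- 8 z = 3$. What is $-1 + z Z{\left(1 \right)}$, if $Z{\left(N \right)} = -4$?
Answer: $\frac{1}{2} \approx 0.5$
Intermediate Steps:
$z = - \frac{3}{8}$ ($z = \left(- \frac{1}{8}\right) 3 = - \frac{3}{8} \approx -0.375$)
$-1 + z Z{\left(1 \right)} = -1 - - \frac{3}{2} = -1 + \frac{3}{2} = \frac{1}{2}$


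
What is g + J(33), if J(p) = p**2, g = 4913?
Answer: 6002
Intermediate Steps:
g + J(33) = 4913 + 33**2 = 4913 + 1089 = 6002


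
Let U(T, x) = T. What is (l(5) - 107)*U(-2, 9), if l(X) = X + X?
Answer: 194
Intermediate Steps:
l(X) = 2*X
(l(5) - 107)*U(-2, 9) = (2*5 - 107)*(-2) = (10 - 107)*(-2) = -97*(-2) = 194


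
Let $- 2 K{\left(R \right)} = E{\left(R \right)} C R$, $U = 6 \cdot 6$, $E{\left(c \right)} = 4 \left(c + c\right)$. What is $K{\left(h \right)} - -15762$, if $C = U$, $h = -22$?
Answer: $-53934$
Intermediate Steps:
$E{\left(c \right)} = 8 c$ ($E{\left(c \right)} = 4 \cdot 2 c = 8 c$)
$U = 36$
$C = 36$
$K{\left(R \right)} = - 144 R^{2}$ ($K{\left(R \right)} = - \frac{8 R 36 R}{2} = - \frac{288 R R}{2} = - \frac{288 R^{2}}{2} = - 144 R^{2}$)
$K{\left(h \right)} - -15762 = - 144 \left(-22\right)^{2} - -15762 = \left(-144\right) 484 + 15762 = -69696 + 15762 = -53934$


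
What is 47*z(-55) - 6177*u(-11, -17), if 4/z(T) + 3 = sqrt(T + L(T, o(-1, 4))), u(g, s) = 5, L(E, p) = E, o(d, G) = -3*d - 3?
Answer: -3675879/119 - 188*I*sqrt(110)/119 ≈ -30890.0 - 16.569*I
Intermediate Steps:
o(d, G) = -3 - 3*d
z(T) = 4/(-3 + sqrt(2)*sqrt(T)) (z(T) = 4/(-3 + sqrt(T + T)) = 4/(-3 + sqrt(2*T)) = 4/(-3 + sqrt(2)*sqrt(T)))
47*z(-55) - 6177*u(-11, -17) = 47*(4/(-3 + sqrt(2)*sqrt(-55))) - 6177*5 = 47*(4/(-3 + sqrt(2)*(I*sqrt(55)))) - 30885 = 47*(4/(-3 + I*sqrt(110))) - 30885 = 188/(-3 + I*sqrt(110)) - 30885 = -30885 + 188/(-3 + I*sqrt(110))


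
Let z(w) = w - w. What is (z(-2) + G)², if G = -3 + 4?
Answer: 1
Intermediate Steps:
G = 1
z(w) = 0
(z(-2) + G)² = (0 + 1)² = 1² = 1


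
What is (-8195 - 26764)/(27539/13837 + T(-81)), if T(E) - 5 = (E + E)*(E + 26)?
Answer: -483727683/123384394 ≈ -3.9205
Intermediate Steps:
T(E) = 5 + 2*E*(26 + E) (T(E) = 5 + (E + E)*(E + 26) = 5 + (2*E)*(26 + E) = 5 + 2*E*(26 + E))
(-8195 - 26764)/(27539/13837 + T(-81)) = (-8195 - 26764)/(27539/13837 + (5 + 2*(-81)² + 52*(-81))) = -34959/(27539*(1/13837) + (5 + 2*6561 - 4212)) = -34959/(27539/13837 + (5 + 13122 - 4212)) = -34959/(27539/13837 + 8915) = -34959/123384394/13837 = -34959*13837/123384394 = -483727683/123384394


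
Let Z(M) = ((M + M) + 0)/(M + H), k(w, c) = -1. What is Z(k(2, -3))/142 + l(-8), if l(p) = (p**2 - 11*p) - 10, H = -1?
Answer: 20165/142 ≈ 142.01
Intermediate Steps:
Z(M) = 2*M/(-1 + M) (Z(M) = ((M + M) + 0)/(M - 1) = (2*M + 0)/(-1 + M) = (2*M)/(-1 + M) = 2*M/(-1 + M))
l(p) = -10 + p**2 - 11*p
Z(k(2, -3))/142 + l(-8) = (2*(-1)/(-1 - 1))/142 + (-10 + (-8)**2 - 11*(-8)) = (2*(-1)/(-2))/142 + (-10 + 64 + 88) = (2*(-1)*(-1/2))/142 + 142 = (1/142)*1 + 142 = 1/142 + 142 = 20165/142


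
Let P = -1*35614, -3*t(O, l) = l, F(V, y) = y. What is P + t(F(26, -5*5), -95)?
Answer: -106747/3 ≈ -35582.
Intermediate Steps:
t(O, l) = -l/3
P = -35614
P + t(F(26, -5*5), -95) = -35614 - ⅓*(-95) = -35614 + 95/3 = -106747/3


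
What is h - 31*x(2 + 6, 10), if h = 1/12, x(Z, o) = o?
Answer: -3719/12 ≈ -309.92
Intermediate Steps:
h = 1/12 ≈ 0.083333
h - 31*x(2 + 6, 10) = 1/12 - 31*10 = 1/12 - 310 = -3719/12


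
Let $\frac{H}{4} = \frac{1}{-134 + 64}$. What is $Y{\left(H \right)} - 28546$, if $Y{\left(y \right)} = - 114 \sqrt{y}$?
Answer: $-28546 - \frac{114 i \sqrt{70}}{35} \approx -28546.0 - 27.251 i$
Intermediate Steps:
$H = - \frac{2}{35}$ ($H = \frac{4}{-134 + 64} = \frac{4}{-70} = 4 \left(- \frac{1}{70}\right) = - \frac{2}{35} \approx -0.057143$)
$Y{\left(H \right)} - 28546 = - 114 \sqrt{- \frac{2}{35}} - 28546 = - 114 \frac{i \sqrt{70}}{35} - 28546 = - \frac{114 i \sqrt{70}}{35} - 28546 = -28546 - \frac{114 i \sqrt{70}}{35}$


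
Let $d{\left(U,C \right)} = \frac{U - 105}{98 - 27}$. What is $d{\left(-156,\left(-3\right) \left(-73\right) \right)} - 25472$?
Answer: $- \frac{1808773}{71} \approx -25476.0$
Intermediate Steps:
$d{\left(U,C \right)} = - \frac{105}{71} + \frac{U}{71}$ ($d{\left(U,C \right)} = \frac{-105 + U}{71} = \left(-105 + U\right) \frac{1}{71} = - \frac{105}{71} + \frac{U}{71}$)
$d{\left(-156,\left(-3\right) \left(-73\right) \right)} - 25472 = \left(- \frac{105}{71} + \frac{1}{71} \left(-156\right)\right) - 25472 = \left(- \frac{105}{71} - \frac{156}{71}\right) - 25472 = - \frac{261}{71} - 25472 = - \frac{1808773}{71}$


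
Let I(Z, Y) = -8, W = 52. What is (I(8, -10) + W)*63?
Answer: 2772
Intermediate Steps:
(I(8, -10) + W)*63 = (-8 + 52)*63 = 44*63 = 2772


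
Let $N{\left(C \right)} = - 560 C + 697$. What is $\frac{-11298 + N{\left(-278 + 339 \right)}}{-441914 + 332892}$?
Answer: $\frac{44761}{109022} \approx 0.41057$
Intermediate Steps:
$N{\left(C \right)} = 697 - 560 C$
$\frac{-11298 + N{\left(-278 + 339 \right)}}{-441914 + 332892} = \frac{-11298 + \left(697 - 560 \left(-278 + 339\right)\right)}{-441914 + 332892} = \frac{-11298 + \left(697 - 34160\right)}{-109022} = \left(-11298 + \left(697 - 34160\right)\right) \left(- \frac{1}{109022}\right) = \left(-11298 - 33463\right) \left(- \frac{1}{109022}\right) = \left(-44761\right) \left(- \frac{1}{109022}\right) = \frac{44761}{109022}$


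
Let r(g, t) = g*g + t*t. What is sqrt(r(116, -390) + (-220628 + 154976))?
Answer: 8*sqrt(1561) ≈ 316.08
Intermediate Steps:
r(g, t) = g**2 + t**2
sqrt(r(116, -390) + (-220628 + 154976)) = sqrt((116**2 + (-390)**2) + (-220628 + 154976)) = sqrt((13456 + 152100) - 65652) = sqrt(165556 - 65652) = sqrt(99904) = 8*sqrt(1561)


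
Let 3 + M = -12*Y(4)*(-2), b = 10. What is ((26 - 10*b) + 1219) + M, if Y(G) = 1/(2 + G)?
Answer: 1146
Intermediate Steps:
M = 1 (M = -3 - 12/(2 + 4)*(-2) = -3 - 12/6*(-2) = -3 - 12*1/6*(-2) = -3 - 2*(-2) = -3 + 4 = 1)
((26 - 10*b) + 1219) + M = ((26 - 10*10) + 1219) + 1 = ((26 - 100) + 1219) + 1 = (-74 + 1219) + 1 = 1145 + 1 = 1146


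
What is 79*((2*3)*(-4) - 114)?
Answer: -10902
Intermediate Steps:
79*((2*3)*(-4) - 114) = 79*(6*(-4) - 114) = 79*(-24 - 114) = 79*(-138) = -10902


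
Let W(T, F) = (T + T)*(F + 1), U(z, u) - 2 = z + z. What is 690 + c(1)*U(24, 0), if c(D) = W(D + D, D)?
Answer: 1090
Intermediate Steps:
U(z, u) = 2 + 2*z (U(z, u) = 2 + (z + z) = 2 + 2*z)
W(T, F) = 2*T*(1 + F) (W(T, F) = (2*T)*(1 + F) = 2*T*(1 + F))
c(D) = 4*D*(1 + D) (c(D) = 2*(D + D)*(1 + D) = 2*(2*D)*(1 + D) = 4*D*(1 + D))
690 + c(1)*U(24, 0) = 690 + (4*1*(1 + 1))*(2 + 2*24) = 690 + (4*1*2)*(2 + 48) = 690 + 8*50 = 690 + 400 = 1090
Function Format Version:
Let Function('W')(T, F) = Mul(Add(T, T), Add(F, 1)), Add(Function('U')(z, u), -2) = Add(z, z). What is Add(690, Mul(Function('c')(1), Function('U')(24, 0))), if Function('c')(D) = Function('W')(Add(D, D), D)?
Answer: 1090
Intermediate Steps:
Function('U')(z, u) = Add(2, Mul(2, z)) (Function('U')(z, u) = Add(2, Add(z, z)) = Add(2, Mul(2, z)))
Function('W')(T, F) = Mul(2, T, Add(1, F)) (Function('W')(T, F) = Mul(Mul(2, T), Add(1, F)) = Mul(2, T, Add(1, F)))
Function('c')(D) = Mul(4, D, Add(1, D)) (Function('c')(D) = Mul(2, Add(D, D), Add(1, D)) = Mul(2, Mul(2, D), Add(1, D)) = Mul(4, D, Add(1, D)))
Add(690, Mul(Function('c')(1), Function('U')(24, 0))) = Add(690, Mul(Mul(4, 1, Add(1, 1)), Add(2, Mul(2, 24)))) = Add(690, Mul(Mul(4, 1, 2), Add(2, 48))) = Add(690, Mul(8, 50)) = Add(690, 400) = 1090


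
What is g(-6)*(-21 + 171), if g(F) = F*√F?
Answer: -900*I*√6 ≈ -2204.5*I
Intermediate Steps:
g(F) = F^(3/2)
g(-6)*(-21 + 171) = (-6)^(3/2)*(-21 + 171) = -6*I*√6*150 = -900*I*√6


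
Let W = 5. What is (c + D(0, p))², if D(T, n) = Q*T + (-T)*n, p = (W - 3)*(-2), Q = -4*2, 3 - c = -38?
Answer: 1681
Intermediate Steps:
c = 41 (c = 3 - 1*(-38) = 3 + 38 = 41)
Q = -8
p = -4 (p = (5 - 3)*(-2) = 2*(-2) = -4)
D(T, n) = -8*T - T*n (D(T, n) = -8*T + (-T)*n = -8*T - T*n)
(c + D(0, p))² = (41 - 1*0*(8 - 4))² = (41 - 1*0*4)² = (41 + 0)² = 41² = 1681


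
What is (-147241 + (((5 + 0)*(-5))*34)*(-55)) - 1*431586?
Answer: -532077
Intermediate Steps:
(-147241 + (((5 + 0)*(-5))*34)*(-55)) - 1*431586 = (-147241 + ((5*(-5))*34)*(-55)) - 431586 = (-147241 - 25*34*(-55)) - 431586 = (-147241 - 850*(-55)) - 431586 = (-147241 + 46750) - 431586 = -100491 - 431586 = -532077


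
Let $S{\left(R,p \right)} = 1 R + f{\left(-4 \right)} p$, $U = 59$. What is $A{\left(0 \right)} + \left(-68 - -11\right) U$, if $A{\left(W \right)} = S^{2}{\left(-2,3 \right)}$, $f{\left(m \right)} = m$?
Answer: $-3167$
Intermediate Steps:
$S{\left(R,p \right)} = R - 4 p$ ($S{\left(R,p \right)} = 1 R - 4 p = R - 4 p$)
$A{\left(W \right)} = 196$ ($A{\left(W \right)} = \left(-2 - 12\right)^{2} = \left(-14\right)^{2} = 196$)
$A{\left(0 \right)} + \left(-68 - -11\right) U = 196 + \left(-68 - -11\right) 59 = 196 + \left(-68 + 11\right) 59 = 196 - 3363 = -3167$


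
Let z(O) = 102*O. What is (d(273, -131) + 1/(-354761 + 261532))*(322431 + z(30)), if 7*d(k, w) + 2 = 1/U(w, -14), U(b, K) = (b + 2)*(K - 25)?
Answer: -101771508144442/1094415231 ≈ -92992.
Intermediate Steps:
U(b, K) = (-25 + K)*(2 + b) (U(b, K) = (2 + b)*(-25 + K) = (-25 + K)*(2 + b))
d(k, w) = -2/7 + 1/(7*(-78 - 39*w)) (d(k, w) = -2/7 + 1/(7*(-50 - 25*w + 2*(-14) - 14*w)) = -2/7 + 1/(7*(-50 - 25*w - 28 - 14*w)) = -2/7 + 1/(7*(-78 - 39*w)))
(d(273, -131) + 1/(-354761 + 261532))*(322431 + z(30)) = ((-157 - 78*(-131))/(273*(2 - 131)) + 1/(-354761 + 261532))*(322431 + 102*30) = ((1/273)*(-157 + 10218)/(-129) + 1/(-93229))*(322431 + 3060) = ((1/273)*(-1/129)*10061 - 1/93229)*325491 = (-10061/35217 - 1/93229)*325491 = -938012186/3283245693*325491 = -101771508144442/1094415231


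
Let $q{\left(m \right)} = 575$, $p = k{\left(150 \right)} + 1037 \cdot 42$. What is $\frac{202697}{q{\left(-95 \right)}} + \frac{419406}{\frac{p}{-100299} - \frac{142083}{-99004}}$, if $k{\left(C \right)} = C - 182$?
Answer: $\frac{2396719137616932313}{5716610169175} \approx 4.1926 \cdot 10^{5}$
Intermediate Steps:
$k{\left(C \right)} = -182 + C$
$p = 43522$ ($p = \left(-182 + 150\right) + 1037 \cdot 42 = -32 + 43554 = 43522$)
$\frac{202697}{q{\left(-95 \right)}} + \frac{419406}{\frac{p}{-100299} - \frac{142083}{-99004}} = \frac{202697}{575} + \frac{419406}{\frac{43522}{-100299} - \frac{142083}{-99004}} = 202697 \cdot \frac{1}{575} + \frac{419406}{43522 \left(- \frac{1}{100299}\right) - - \frac{142083}{99004}} = \frac{202697}{575} + \frac{419406}{- \frac{43522}{100299} + \frac{142083}{99004}} = \frac{202697}{575} + \frac{419406}{\frac{9941930729}{9930002196}} = \frac{202697}{575} + 419406 \cdot \frac{9930002196}{9941930729} = \frac{202697}{575} + \frac{4164702501015576}{9941930729} = \frac{2396719137616932313}{5716610169175}$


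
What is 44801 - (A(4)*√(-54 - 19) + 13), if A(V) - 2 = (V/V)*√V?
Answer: 44788 - 4*I*√73 ≈ 44788.0 - 34.176*I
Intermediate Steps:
A(V) = 2 + √V (A(V) = 2 + (V/V)*√V = 2 + 1*√V = 2 + √V)
44801 - (A(4)*√(-54 - 19) + 13) = 44801 - ((2 + √4)*√(-54 - 19) + 13) = 44801 - ((2 + 2)*√(-73) + 13) = 44801 - (4*(I*√73) + 13) = 44801 - (4*I*√73 + 13) = 44801 - (13 + 4*I*√73) = 44801 + (-13 - 4*I*√73) = 44788 - 4*I*√73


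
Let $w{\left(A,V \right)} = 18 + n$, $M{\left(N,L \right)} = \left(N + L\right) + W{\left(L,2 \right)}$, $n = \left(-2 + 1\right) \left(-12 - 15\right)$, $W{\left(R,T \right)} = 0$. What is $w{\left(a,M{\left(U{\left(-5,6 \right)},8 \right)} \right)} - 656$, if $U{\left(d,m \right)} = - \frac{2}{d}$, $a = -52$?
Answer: $-611$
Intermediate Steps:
$n = 27$ ($n = \left(-1\right) \left(-27\right) = 27$)
$M{\left(N,L \right)} = L + N$ ($M{\left(N,L \right)} = \left(N + L\right) + 0 = \left(L + N\right) + 0 = L + N$)
$w{\left(A,V \right)} = 45$ ($w{\left(A,V \right)} = 18 + 27 = 45$)
$w{\left(a,M{\left(U{\left(-5,6 \right)},8 \right)} \right)} - 656 = 45 - 656 = -611$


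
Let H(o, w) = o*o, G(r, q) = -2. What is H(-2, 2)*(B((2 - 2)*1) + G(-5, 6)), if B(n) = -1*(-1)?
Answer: -4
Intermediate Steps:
B(n) = 1
H(o, w) = o²
H(-2, 2)*(B((2 - 2)*1) + G(-5, 6)) = (-2)²*(1 - 2) = 4*(-1) = -4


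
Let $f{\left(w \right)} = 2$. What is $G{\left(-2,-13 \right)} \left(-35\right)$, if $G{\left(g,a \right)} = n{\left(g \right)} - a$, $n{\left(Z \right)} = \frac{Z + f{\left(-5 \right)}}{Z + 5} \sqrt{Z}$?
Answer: $-455$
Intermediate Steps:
$n{\left(Z \right)} = \frac{\sqrt{Z} \left(2 + Z\right)}{5 + Z}$ ($n{\left(Z \right)} = \frac{Z + 2}{Z + 5} \sqrt{Z} = \frac{2 + Z}{5 + Z} \sqrt{Z} = \frac{\sqrt{Z} \left(2 + Z\right)}{5 + Z}$)
$G{\left(g,a \right)} = - a + \frac{\sqrt{g} \left(2 + g\right)}{5 + g}$ ($G{\left(g,a \right)} = \frac{\sqrt{g} \left(2 + g\right)}{5 + g} - a = - a + \frac{\sqrt{g} \left(2 + g\right)}{5 + g}$)
$G{\left(-2,-13 \right)} \left(-35\right) = \frac{\sqrt{-2} \left(2 - 2\right) - - 13 \left(5 - 2\right)}{5 - 2} \left(-35\right) = \frac{i \sqrt{2} \cdot 0 - \left(-13\right) 3}{3} \left(-35\right) = \frac{0 + 39}{3} \left(-35\right) = \frac{1}{3} \cdot 39 \left(-35\right) = 13 \left(-35\right) = -455$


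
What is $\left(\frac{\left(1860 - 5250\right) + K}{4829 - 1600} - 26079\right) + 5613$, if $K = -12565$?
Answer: $- \frac{66100669}{3229} \approx -20471.0$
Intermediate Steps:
$\left(\frac{\left(1860 - 5250\right) + K}{4829 - 1600} - 26079\right) + 5613 = \left(\frac{\left(1860 - 5250\right) - 12565}{4829 - 1600} - 26079\right) + 5613 = \left(\frac{-3390 - 12565}{3229} - 26079\right) + 5613 = \left(\left(-15955\right) \frac{1}{3229} - 26079\right) + 5613 = \left(- \frac{15955}{3229} - 26079\right) + 5613 = - \frac{84225046}{3229} + 5613 = - \frac{66100669}{3229}$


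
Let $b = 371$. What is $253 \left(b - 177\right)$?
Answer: $49082$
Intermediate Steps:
$253 \left(b - 177\right) = 253 \left(371 - 177\right) = 253 \cdot 194 = 49082$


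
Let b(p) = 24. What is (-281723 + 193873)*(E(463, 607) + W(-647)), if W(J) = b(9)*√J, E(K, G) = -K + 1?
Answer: 40586700 - 2108400*I*√647 ≈ 4.0587e+7 - 5.363e+7*I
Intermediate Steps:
E(K, G) = 1 - K
W(J) = 24*√J
(-281723 + 193873)*(E(463, 607) + W(-647)) = (-281723 + 193873)*((1 - 1*463) + 24*√(-647)) = -87850*((1 - 463) + 24*(I*√647)) = -87850*(-462 + 24*I*√647) = 40586700 - 2108400*I*√647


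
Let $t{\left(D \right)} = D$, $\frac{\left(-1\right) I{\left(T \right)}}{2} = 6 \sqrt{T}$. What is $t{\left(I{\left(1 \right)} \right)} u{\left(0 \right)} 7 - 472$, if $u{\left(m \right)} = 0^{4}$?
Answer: $-472$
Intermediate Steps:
$u{\left(m \right)} = 0$
$I{\left(T \right)} = - 12 \sqrt{T}$ ($I{\left(T \right)} = - 2 \cdot 6 \sqrt{T} = - 12 \sqrt{T}$)
$t{\left(I{\left(1 \right)} \right)} u{\left(0 \right)} 7 - 472 = - 12 \sqrt{1} \cdot 0 \cdot 7 - 472 = \left(-12\right) 1 \cdot 0 \cdot 7 - 472 = \left(-12\right) 0 \cdot 7 - 472 = 0 \cdot 7 - 472 = 0 - 472 = -472$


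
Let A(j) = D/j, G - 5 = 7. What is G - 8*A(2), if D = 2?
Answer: 4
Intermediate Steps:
G = 12 (G = 5 + 7 = 12)
A(j) = 2/j
G - 8*A(2) = 12 - 16/2 = 12 - 8*1 = 12 - 8 = 4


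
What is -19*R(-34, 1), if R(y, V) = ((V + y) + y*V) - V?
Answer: 1292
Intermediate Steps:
R(y, V) = y + V*y (R(y, V) = ((V + y) + V*y) - V = (V + y + V*y) - V = y + V*y)
-19*R(-34, 1) = -(-646)*(1 + 1) = -(-646)*2 = -19*(-68) = 1292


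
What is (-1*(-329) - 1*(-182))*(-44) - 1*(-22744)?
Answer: 260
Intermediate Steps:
(-1*(-329) - 1*(-182))*(-44) - 1*(-22744) = (329 + 182)*(-44) + 22744 = 511*(-44) + 22744 = -22484 + 22744 = 260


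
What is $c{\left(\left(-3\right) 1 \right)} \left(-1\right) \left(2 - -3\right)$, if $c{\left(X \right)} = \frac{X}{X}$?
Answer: $-5$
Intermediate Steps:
$c{\left(X \right)} = 1$
$c{\left(\left(-3\right) 1 \right)} \left(-1\right) \left(2 - -3\right) = 1 \left(-1\right) \left(2 - -3\right) = - (2 + 3) = \left(-1\right) 5 = -5$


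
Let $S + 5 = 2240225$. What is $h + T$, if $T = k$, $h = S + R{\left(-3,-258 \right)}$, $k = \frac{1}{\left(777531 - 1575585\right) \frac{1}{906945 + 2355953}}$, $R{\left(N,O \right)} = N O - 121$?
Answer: $\frac{894167199122}{399027} \approx 2.2409 \cdot 10^{6}$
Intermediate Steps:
$R{\left(N,O \right)} = -121 + N O$ ($R{\left(N,O \right)} = N O - 121 = -121 + N O$)
$S = 2240220$ ($S = -5 + 2240225 = 2240220$)
$k = - \frac{1631449}{399027}$ ($k = \frac{1}{\left(-798054\right) \frac{1}{3262898}} = \frac{1}{- \frac{399027}{1631449}} = - \frac{1631449}{399027} \approx -4.0886$)
$h = 2240873$ ($h = 2240220 - -653 = 2240220 + \left(-121 + 774\right) = 2240220 + 653 = 2240873$)
$T = - \frac{1631449}{399027} \approx -4.0886$
$h + T = 2240873 - \frac{1631449}{399027} = \frac{894167199122}{399027}$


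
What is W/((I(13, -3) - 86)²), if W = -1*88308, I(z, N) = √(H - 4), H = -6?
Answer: -88308/(86 - I*√10)² ≈ -11.892 - 0.87571*I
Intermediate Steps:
I(z, N) = I*√10 (I(z, N) = √(-6 - 4) = √(-10) = I*√10)
W = -88308
W/((I(13, -3) - 86)²) = -88308/(I*√10 - 86)² = -88308/(-86 + I*√10)²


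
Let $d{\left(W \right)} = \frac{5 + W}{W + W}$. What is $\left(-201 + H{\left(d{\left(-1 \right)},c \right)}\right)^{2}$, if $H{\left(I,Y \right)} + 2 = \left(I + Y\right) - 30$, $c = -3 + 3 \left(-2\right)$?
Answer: $59536$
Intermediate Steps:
$d{\left(W \right)} = \frac{5 + W}{2 W}$
$c = -9$ ($c = -3 - 6 = -9$)
$H{\left(I,Y \right)} = -32 + I + Y$ ($H{\left(I,Y \right)} = -2 - \left(30 - I - Y\right) = -2 + \left(-30 + I + Y\right) = -32 + I + Y$)
$\left(-201 + H{\left(d{\left(-1 \right)},c \right)}\right)^{2} = \left(-201 - \left(41 - \frac{5 - 1}{2 \left(-1\right)}\right)\right)^{2} = \left(-201 - \left(41 + 2\right)\right)^{2} = \left(-201 - 43\right)^{2} = \left(-244\right)^{2} = 59536$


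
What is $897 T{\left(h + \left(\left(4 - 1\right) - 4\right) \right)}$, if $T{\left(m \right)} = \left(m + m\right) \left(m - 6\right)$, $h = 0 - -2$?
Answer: $-8970$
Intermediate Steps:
$h = 2$ ($h = 0 + 2 = 2$)
$T{\left(m \right)} = 2 m \left(-6 + m\right)$
$897 T{\left(h + \left(\left(4 - 1\right) - 4\right) \right)} = 897 \cdot 2 \left(2 + \left(\left(4 - 1\right) - 4\right)\right) \left(-6 + \left(2 + \left(\left(4 - 1\right) - 4\right)\right)\right) = 897 \cdot 2 \left(2 + \left(3 - 4\right)\right) \left(-6 + \left(2 + \left(3 - 4\right)\right)\right) = 897 \cdot 2 \left(2 - 1\right) \left(-6 + \left(2 - 1\right)\right) = 897 \cdot 2 \cdot 1 \left(-6 + 1\right) = 897 \cdot 2 \cdot 1 \left(-5\right) = 897 \left(-10\right) = -8970$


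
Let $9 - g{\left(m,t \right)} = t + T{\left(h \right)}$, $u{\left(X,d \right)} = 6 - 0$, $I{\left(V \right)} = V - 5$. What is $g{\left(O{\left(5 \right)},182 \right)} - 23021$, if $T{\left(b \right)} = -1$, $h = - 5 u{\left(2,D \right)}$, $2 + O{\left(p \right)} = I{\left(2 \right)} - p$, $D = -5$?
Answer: $-23193$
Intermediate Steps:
$I{\left(V \right)} = -5 + V$
$u{\left(X,d \right)} = 6$ ($u{\left(X,d \right)} = 6 + 0 = 6$)
$O{\left(p \right)} = -5 - p$ ($O{\left(p \right)} = -2 - \left(3 + p\right) = -5 - p$)
$h = -30$ ($h = \left(-5\right) 6 = -30$)
$g{\left(m,t \right)} = 10 - t$ ($g{\left(m,t \right)} = 9 - \left(t - 1\right) = 9 - \left(-1 + t\right) = 10 - t$)
$g{\left(O{\left(5 \right)},182 \right)} - 23021 = \left(10 - 182\right) - 23021 = -172 - 23021 = -23193$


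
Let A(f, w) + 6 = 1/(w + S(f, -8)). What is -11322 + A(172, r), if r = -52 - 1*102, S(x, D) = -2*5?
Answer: -1857793/164 ≈ -11328.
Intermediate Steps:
S(x, D) = -10
r = -154 (r = -52 - 102 = -154)
A(f, w) = -6 + 1/(-10 + w) (A(f, w) = -6 + 1/(w - 10) = -6 + 1/(-10 + w))
-11322 + A(172, r) = -11322 + (61 - 6*(-154))/(-10 - 154) = -11322 + (61 + 924)/(-164) = -11322 - 1/164*985 = -11322 - 985/164 = -1857793/164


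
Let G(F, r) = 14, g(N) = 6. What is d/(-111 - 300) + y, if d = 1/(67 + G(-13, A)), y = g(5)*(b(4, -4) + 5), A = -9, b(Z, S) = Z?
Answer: 1797713/33291 ≈ 54.000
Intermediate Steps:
y = 54 (y = 6*(4 + 5) = 6*9 = 54)
d = 1/81 (d = 1/(67 + 14) = 1/81 ≈ 0.012346)
d/(-111 - 300) + y = (1/81)/(-111 - 300) + 54 = (1/81)/(-411) + 54 = -1/411*1/81 + 54 = -1/33291 + 54 = 1797713/33291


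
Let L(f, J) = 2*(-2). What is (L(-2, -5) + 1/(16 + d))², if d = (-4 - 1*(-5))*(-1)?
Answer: 3481/225 ≈ 15.471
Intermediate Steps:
L(f, J) = -4
d = -1 (d = (-4 + 5)*(-1) = 1*(-1) = -1)
(L(-2, -5) + 1/(16 + d))² = (-4 + 1/(16 - 1))² = (-4 + 1/15)² = (-59/15)² = 3481/225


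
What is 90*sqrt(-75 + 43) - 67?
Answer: -67 + 360*I*sqrt(2) ≈ -67.0 + 509.12*I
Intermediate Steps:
90*sqrt(-75 + 43) - 67 = 90*sqrt(-32) - 67 = 90*(4*I*sqrt(2)) - 67 = 360*I*sqrt(2) - 67 = -67 + 360*I*sqrt(2)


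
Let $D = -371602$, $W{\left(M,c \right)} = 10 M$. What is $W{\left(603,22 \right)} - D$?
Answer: $377632$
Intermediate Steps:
$W{\left(603,22 \right)} - D = 10 \cdot 603 - -371602 = 6030 + 371602 = 377632$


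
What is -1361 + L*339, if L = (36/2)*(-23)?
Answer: -141707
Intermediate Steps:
L = -414 (L = (36*(½))*(-23) = 18*(-23) = -414)
-1361 + L*339 = -1361 - 414*339 = -1361 - 140346 = -141707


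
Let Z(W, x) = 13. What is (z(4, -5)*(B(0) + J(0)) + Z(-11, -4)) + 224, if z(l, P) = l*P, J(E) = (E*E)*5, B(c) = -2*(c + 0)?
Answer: 237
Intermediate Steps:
B(c) = -2*c
J(E) = 5*E² (J(E) = E²*5 = 5*E²)
z(l, P) = P*l
(z(4, -5)*(B(0) + J(0)) + Z(-11, -4)) + 224 = ((-5*4)*(-2*0 + 5*0²) + 13) + 224 = (-20*(0 + 5*0) + 13) + 224 = (-20*(0 + 0) + 13) + 224 = (-20*0 + 13) + 224 = (0 + 13) + 224 = 13 + 224 = 237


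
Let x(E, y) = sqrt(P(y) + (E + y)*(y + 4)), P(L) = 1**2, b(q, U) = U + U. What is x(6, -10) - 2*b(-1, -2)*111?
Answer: 893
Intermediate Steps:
b(q, U) = 2*U
P(L) = 1
x(E, y) = sqrt(1 + (4 + y)*(E + y)) (x(E, y) = sqrt(1 + (E + y)*(y + 4)) = sqrt(1 + (E + y)*(4 + y)) = sqrt(1 + (4 + y)*(E + y)))
x(6, -10) - 2*b(-1, -2)*111 = sqrt(1 + (-10)**2 + 4*6 + 4*(-10) + 6*(-10)) - 4*(-2)*111 = sqrt(1 + 100 + 24 - 40 - 60) - 2*(-4)*111 = sqrt(25) + 8*111 = 5 + 888 = 893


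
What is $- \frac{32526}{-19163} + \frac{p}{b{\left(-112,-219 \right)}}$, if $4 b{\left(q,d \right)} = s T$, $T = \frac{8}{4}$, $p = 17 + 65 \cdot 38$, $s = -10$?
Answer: $- \frac{47495751}{95815} \approx -495.7$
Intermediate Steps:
$p = 2487$ ($p = 17 + 2470 = 2487$)
$T = 2$ ($T = 8 \cdot \frac{1}{4} = 2$)
$b{\left(q,d \right)} = -5$ ($b{\left(q,d \right)} = \frac{\left(-10\right) 2}{4} = \frac{1}{4} \left(-20\right) = -5$)
$- \frac{32526}{-19163} + \frac{p}{b{\left(-112,-219 \right)}} = - \frac{32526}{-19163} + \frac{2487}{-5} = \left(-32526\right) \left(- \frac{1}{19163}\right) + 2487 \left(- \frac{1}{5}\right) = \frac{32526}{19163} - \frac{2487}{5} = - \frac{47495751}{95815}$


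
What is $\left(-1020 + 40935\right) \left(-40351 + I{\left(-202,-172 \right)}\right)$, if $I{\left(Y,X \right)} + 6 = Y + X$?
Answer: $-1625777865$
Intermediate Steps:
$I{\left(Y,X \right)} = -6 + X + Y$ ($I{\left(Y,X \right)} = -6 + \left(Y + X\right) = -6 + \left(X + Y\right) = -6 + X + Y$)
$\left(-1020 + 40935\right) \left(-40351 + I{\left(-202,-172 \right)}\right) = \left(-1020 + 40935\right) \left(-40351 - 380\right) = 39915 \left(-40351 - 380\right) = 39915 \left(-40731\right) = -1625777865$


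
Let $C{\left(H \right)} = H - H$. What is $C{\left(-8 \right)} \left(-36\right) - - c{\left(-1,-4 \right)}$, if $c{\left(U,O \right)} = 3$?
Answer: $3$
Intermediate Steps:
$C{\left(H \right)} = 0$
$C{\left(-8 \right)} \left(-36\right) - - c{\left(-1,-4 \right)} = 0 \left(-36\right) + \left(3 - 0\right) = 0 + \left(3 + 0\right) = 0 + 3 = 3$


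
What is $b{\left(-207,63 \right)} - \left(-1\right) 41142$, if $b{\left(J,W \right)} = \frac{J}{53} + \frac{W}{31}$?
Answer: $\frac{67593228}{1643} \approx 41140.0$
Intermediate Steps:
$b{\left(J,W \right)} = \frac{W}{31} + \frac{J}{53}$ ($b{\left(J,W \right)} = J \frac{1}{53} + W \frac{1}{31} = \frac{J}{53} + \frac{W}{31} = \frac{W}{31} + \frac{J}{53}$)
$b{\left(-207,63 \right)} - \left(-1\right) 41142 = \left(\frac{1}{31} \cdot 63 + \frac{1}{53} \left(-207\right)\right) - \left(-1\right) 41142 = \left(\frac{63}{31} - \frac{207}{53}\right) - -41142 = - \frac{3078}{1643} + 41142 = \frac{67593228}{1643}$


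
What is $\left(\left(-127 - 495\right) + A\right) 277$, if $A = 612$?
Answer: $-2770$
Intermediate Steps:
$\left(\left(-127 - 495\right) + A\right) 277 = \left(\left(-127 - 495\right) + 612\right) 277 = \left(-622 + 612\right) 277 = \left(-10\right) 277 = -2770$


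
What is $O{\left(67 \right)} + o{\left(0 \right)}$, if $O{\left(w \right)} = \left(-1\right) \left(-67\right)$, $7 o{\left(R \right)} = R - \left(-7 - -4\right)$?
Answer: $\frac{472}{7} \approx 67.429$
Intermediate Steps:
$o{\left(R \right)} = \frac{3}{7} + \frac{R}{7}$ ($o{\left(R \right)} = \frac{R - \left(-7 - -4\right)}{7} = \frac{R - \left(-7 + 4\right)}{7} = \frac{R - -3}{7} = \frac{R + 3}{7} = \frac{3 + R}{7} = \frac{3}{7} + \frac{R}{7}$)
$O{\left(w \right)} = 67$
$O{\left(67 \right)} + o{\left(0 \right)} = 67 + \left(\frac{3}{7} + \frac{1}{7} \cdot 0\right) = 67 + \left(\frac{3}{7} + 0\right) = 67 + \frac{3}{7} = \frac{472}{7}$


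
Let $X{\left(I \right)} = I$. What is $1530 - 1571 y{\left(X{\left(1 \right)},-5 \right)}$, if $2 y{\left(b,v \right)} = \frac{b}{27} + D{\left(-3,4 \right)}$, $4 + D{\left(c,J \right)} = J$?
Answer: $\frac{81049}{54} \approx 1500.9$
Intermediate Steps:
$D{\left(c,J \right)} = -4 + J$
$y{\left(b,v \right)} = \frac{b}{54}$ ($y{\left(b,v \right)} = \frac{\frac{b}{27} + \left(-4 + 4\right)}{2} = \frac{\frac{b}{27} + 0}{2} = \frac{\frac{1}{27} b}{2} = \frac{b}{54}$)
$1530 - 1571 y{\left(X{\left(1 \right)},-5 \right)} = 1530 - 1571 \cdot \frac{1}{54} \cdot 1 = 1530 - \frac{1571}{54} = \frac{81049}{54}$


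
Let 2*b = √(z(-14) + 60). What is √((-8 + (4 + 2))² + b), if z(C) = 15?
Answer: √(16 + 10*√3)/2 ≈ 2.8862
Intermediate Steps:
b = 5*√3/2 (b = √(15 + 60)/2 = √75/2 = (5*√3)/2 = 5*√3/2 ≈ 4.3301)
√((-8 + (4 + 2))² + b) = √((-8 + (4 + 2))² + 5*√3/2) = √((-8 + 6)² + 5*√3/2) = √((-2)² + 5*√3/2) = √(4 + 5*√3/2)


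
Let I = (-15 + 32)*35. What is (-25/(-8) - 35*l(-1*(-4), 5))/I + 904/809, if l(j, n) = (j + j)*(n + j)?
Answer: -2397235/770168 ≈ -3.1126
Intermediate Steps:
I = 595 (I = 17*35 = 595)
l(j, n) = 2*j*(j + n) (l(j, n) = (2*j)*(j + n) = 2*j*(j + n))
(-25/(-8) - 35*l(-1*(-4), 5))/I + 904/809 = (-25/(-8) - 70*(-1*(-4))*(-1*(-4) + 5))/595 + 904/809 = (-25*(-⅛) - 70*4*(4 + 5))*(1/595) + 904*(1/809) = (25/8 - 70*4*9)*(1/595) + 904/809 = (25/8 - 35*72)*(1/595) + 904/809 = (25/8 - 2520)*(1/595) + 904/809 = -20135/8*1/595 + 904/809 = -4027/952 + 904/809 = -2397235/770168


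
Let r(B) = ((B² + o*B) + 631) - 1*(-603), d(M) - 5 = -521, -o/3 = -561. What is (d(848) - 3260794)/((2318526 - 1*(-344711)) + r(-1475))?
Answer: -3261310/2357671 ≈ -1.3833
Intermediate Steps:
o = 1683 (o = -3*(-561) = 1683)
d(M) = -516 (d(M) = 5 - 521 = -516)
r(B) = 1234 + B² + 1683*B (r(B) = ((B² + 1683*B) + 631) - 1*(-603) = (631 + B² + 1683*B) + 603 = 1234 + B² + 1683*B)
(d(848) - 3260794)/((2318526 - 1*(-344711)) + r(-1475)) = (-516 - 3260794)/((2318526 - 1*(-344711)) + (1234 + (-1475)² + 1683*(-1475))) = -3261310/((2318526 + 344711) + (1234 + 2175625 - 2482425)) = -3261310/(2663237 - 305566) = -3261310/2357671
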